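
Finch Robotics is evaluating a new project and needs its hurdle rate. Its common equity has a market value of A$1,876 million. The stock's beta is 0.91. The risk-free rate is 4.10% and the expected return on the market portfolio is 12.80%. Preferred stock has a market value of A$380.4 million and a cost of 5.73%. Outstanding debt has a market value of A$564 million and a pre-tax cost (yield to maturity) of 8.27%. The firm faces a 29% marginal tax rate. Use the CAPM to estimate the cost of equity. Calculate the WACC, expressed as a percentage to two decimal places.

9.94%

Market risk premium = 12.8% − 4.1% = 8.7%.
Cost of equity via CAPM: Re = 4.1% + 0.91 × 8.7% = 12.0170%.
Total capital V = 1876 + 380.4 + 564 = 2820.4.
Equity: weight = 1876/2820.4 = 0.6652; cost = 12.017%.
Preferred: weight = 380.4/2820.4 = 0.1349; cost = 5.73%.
Debt: weight = 564/2820.4 = 0.2000; after-tax cost = 8.27% × (1 − 29%) = 5.8717%.
WACC = 0.6652 × 12.0170% + 0.1349 × 5.7300% + 0.2000 × 5.8717% = 9.9402%.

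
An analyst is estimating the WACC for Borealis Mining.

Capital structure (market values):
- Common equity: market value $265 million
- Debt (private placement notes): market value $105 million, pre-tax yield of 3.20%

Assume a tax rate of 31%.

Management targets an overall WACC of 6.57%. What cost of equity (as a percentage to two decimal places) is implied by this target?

8.30%

Total capital V = 265 + 105 = 370.
Equity weight = 265/370 = 0.7162.
Private placement notes weight = 105/370 = 0.2838.
Debt contribution = 0.2838 × 3.2% × (1 − 31%) = 0.6266%.
Required equity contribution = 6.57% − 0.6266% = 5.9434%.
Re = 5.9434% / 0.7162 = 8.2983%.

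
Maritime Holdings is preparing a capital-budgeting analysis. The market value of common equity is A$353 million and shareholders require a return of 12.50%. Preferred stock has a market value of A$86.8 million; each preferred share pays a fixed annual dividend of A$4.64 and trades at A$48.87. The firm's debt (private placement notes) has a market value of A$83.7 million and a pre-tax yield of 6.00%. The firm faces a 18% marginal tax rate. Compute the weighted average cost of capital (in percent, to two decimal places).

10.79%

Cost of preferred: Rp = 4.64 / 48.87 = 9.4946%.
Total capital V = 353 + 86.8 + 83.7 = 523.5.
Equity: weight = 353/523.5 = 0.6743; cost = 12.5%.
Preferred: weight = 86.8/523.5 = 0.1658; cost = 9.4946%.
Private placement notes: weight = 83.7/523.5 = 0.1599; after-tax cost = 6% × (1 − 18%) = 4.9200%.
WACC = 0.6743 × 12.5000% + 0.1658 × 9.4946% + 0.1599 × 4.9200% = 10.7898%.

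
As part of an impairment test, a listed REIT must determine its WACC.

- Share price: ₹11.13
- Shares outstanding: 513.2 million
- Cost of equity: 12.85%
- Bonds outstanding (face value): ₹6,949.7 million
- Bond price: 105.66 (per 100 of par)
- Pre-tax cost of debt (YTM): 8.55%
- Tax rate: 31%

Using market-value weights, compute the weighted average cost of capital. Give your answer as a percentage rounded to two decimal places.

Market value of equity E = 11.13 × 513.2m = 5711.916m. Market value of debt D = 6949.7m × 105.66/100 = 7343.05302m.
Total capital V = 5711.916 + 7343.05302 = 13054.96902.
Equity: weight = 5711.916/13054.96902 = 0.4375; cost = 12.85%.
Bonds outstanding: weight = 7343.05302/13054.96902 = 0.5625; after-tax cost = 8.55% × (1 − 31%) = 5.8995%.
WACC = 0.4375 × 12.8500% + 0.5625 × 5.8995% = 8.9405%.

8.94%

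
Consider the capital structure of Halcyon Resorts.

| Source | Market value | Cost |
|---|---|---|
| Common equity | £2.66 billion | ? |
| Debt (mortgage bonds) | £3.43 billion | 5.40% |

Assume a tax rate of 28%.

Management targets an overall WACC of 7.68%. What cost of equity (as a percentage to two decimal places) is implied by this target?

Total capital V = 2.66 + 3.43 = 6.09.
Equity weight = 2.66/6.09 = 0.4368.
Mortgage bonds weight = 3.43/6.09 = 0.5632.
Debt contribution = 0.5632 × 5.4% × (1 − 28%) = 2.1898%.
Required equity contribution = 7.68% − 2.1898% = 5.4902%.
Re = 5.4902% / 0.4368 = 12.5697%.

12.57%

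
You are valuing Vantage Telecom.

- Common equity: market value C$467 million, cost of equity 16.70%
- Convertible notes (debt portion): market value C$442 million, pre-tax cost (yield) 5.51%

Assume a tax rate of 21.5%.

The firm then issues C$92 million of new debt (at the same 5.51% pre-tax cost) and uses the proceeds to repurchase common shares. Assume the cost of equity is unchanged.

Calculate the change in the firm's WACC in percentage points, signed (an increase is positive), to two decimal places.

-1.25 pp

Current WACC:
Total capital V = 467 + 442 = 909.
Equity: weight = 467/909 = 0.5138; cost = 16.7%.
Convertible notes (debt portion): weight = 442/909 = 0.4862; after-tax cost = 5.51% × (1 − 21.5%) = 4.3254%.
WACC = 0.5138 × 16.7000% + 0.4862 × 4.3254% = 10.6828%.
After the change:
Total capital V = 375 + 534 = 909.
Equity: weight = 375/909 = 0.4125; cost = 16.7%.
Convertible notes (debt portion): weight = 534/909 = 0.5875; after-tax cost = 5.51% × (1 − 21.5%) = 4.3254%.
WACC = 0.4125 × 16.7000% + 0.5875 × 4.3254% = 9.4304%.
Change in WACC = 9.4304% − 10.6828% = -1.2524 pp.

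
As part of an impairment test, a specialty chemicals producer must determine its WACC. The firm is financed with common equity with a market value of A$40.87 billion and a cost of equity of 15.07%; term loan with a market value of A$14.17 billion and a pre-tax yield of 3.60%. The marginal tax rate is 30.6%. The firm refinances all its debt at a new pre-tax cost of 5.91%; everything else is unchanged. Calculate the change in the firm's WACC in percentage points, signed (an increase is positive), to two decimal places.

+0.41 pp

Current WACC:
Total capital V = 40.87 + 14.17 = 55.04.
Equity: weight = 40.87/55.04 = 0.7426; cost = 15.07%.
Term loan: weight = 14.17/55.04 = 0.2574; after-tax cost = 3.6% × (1 − 30.6%) = 2.4984%.
WACC = 0.7426 × 15.0700% + 0.2574 × 2.4984% = 11.8335%.
After the change:
Total capital V = 40.87 + 14.17 = 55.04.
Equity: weight = 40.87/55.04 = 0.7426; cost = 15.07%.
Term loan: weight = 14.17/55.04 = 0.2574; after-tax cost = 5.91% × (1 − 30.6%) = 4.1015%.
WACC = 0.7426 × 15.0700% + 0.2574 × 4.1015% = 12.2462%.
Change in WACC = 12.2462% − 11.8335% = 0.4127 pp.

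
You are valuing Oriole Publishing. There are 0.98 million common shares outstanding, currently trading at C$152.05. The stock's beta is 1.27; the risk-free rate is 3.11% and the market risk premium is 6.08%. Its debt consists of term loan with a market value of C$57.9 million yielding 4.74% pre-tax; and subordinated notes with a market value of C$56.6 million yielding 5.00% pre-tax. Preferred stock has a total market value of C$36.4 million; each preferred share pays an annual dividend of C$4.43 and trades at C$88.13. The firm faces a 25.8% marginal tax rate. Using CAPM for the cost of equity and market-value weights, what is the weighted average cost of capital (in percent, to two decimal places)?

7.37%

Cost of equity via CAPM: Re = 3.11% + 1.27 × 6.08% = 10.8316%.
Cost of preferred: Rp = 4.43 / 88.13 = 5.0267%.
Market value of equity E = 152.05 × 0.98m = 149.009m.
Total capital V = 149.009 + 36.4 + 57.9 + 56.6 = 299.909.
Equity: weight = 149.009/299.909 = 0.4968; cost = 10.8316%.
Preferred: weight = 36.4/299.909 = 0.1214; cost = 5.0267%.
Term loan: weight = 57.9/299.909 = 0.1931; after-tax cost = 4.74% × (1 − 25.8%) = 3.5171%.
Subordinated notes: weight = 56.6/299.909 = 0.1887; after-tax cost = 5% × (1 − 25.8%) = 3.7100%.
WACC = 0.4968 × 10.8316% + 0.1214 × 5.0267% + 0.1931 × 3.5171% + 0.1887 × 3.7100% = 7.3709%.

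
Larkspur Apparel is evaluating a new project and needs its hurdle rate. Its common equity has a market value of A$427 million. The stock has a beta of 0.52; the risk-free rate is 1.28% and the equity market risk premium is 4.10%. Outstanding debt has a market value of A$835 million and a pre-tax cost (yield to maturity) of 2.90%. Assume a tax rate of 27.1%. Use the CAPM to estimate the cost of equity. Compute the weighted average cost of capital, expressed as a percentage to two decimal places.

2.55%

Cost of equity via CAPM: Re = 1.28% + 0.52 × 4.1% = 3.4120%.
Total capital V = 427 + 835 = 1262.
Equity: weight = 427/1262 = 0.3384; cost = 3.412%.
Debt: weight = 835/1262 = 0.6616; after-tax cost = 2.9% × (1 − 27.1%) = 2.1141%.
WACC = 0.3384 × 3.4120% + 0.6616 × 2.1141% = 2.5532%.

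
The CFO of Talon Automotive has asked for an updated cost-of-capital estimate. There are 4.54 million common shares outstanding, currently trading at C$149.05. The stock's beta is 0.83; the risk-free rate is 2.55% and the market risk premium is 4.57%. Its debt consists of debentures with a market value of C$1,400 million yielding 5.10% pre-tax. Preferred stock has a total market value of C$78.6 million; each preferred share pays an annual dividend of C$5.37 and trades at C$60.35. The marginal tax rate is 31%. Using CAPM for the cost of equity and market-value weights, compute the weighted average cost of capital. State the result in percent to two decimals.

Cost of equity via CAPM: Re = 2.55% + 0.83 × 4.57% = 6.3431%.
Cost of preferred: Rp = 5.37 / 60.35 = 8.8981%.
Market value of equity E = 149.05 × 4.54m = 676.687m.
Total capital V = 676.687 + 78.6 + 1400 = 2155.287.
Equity: weight = 676.687/2155.287 = 0.3140; cost = 6.3431%.
Preferred: weight = 78.6/2155.287 = 0.0365; cost = 8.8981%.
Debentures: weight = 1400/2155.287 = 0.6496; after-tax cost = 5.1% × (1 − 31%) = 3.5190%.
WACC = 0.3140 × 6.3431% + 0.0365 × 8.8981% + 0.6496 × 3.5190% = 4.6018%.

4.60%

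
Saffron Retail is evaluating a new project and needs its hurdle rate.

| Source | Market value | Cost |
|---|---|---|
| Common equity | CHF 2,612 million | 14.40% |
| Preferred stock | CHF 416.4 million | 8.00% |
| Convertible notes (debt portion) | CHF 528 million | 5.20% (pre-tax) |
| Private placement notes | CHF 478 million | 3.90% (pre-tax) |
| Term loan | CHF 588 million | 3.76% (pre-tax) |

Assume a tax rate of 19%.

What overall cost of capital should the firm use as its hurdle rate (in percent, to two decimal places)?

Total capital V = 2612 + 416.4 + 528 + 478 + 588 = 4622.4.
Equity: weight = 2612/4622.4 = 0.5651; cost = 14.4%.
Preferred: weight = 416.4/4622.4 = 0.0901; cost = 8%.
Convertible notes (debt portion): weight = 528/4622.4 = 0.1142; after-tax cost = 5.2% × (1 − 19%) = 4.2120%.
Private placement notes: weight = 478/4622.4 = 0.1034; after-tax cost = 3.9% × (1 − 19%) = 3.1590%.
Term loan: weight = 588/4622.4 = 0.1272; after-tax cost = 3.76% × (1 − 19%) = 3.0456%.
WACC = 0.5651 × 14.4000% + 0.0901 × 8.0000% + 0.1142 × 4.2120% + 0.1034 × 3.1590% + 0.1272 × 3.0456% = 10.0529%.

10.05%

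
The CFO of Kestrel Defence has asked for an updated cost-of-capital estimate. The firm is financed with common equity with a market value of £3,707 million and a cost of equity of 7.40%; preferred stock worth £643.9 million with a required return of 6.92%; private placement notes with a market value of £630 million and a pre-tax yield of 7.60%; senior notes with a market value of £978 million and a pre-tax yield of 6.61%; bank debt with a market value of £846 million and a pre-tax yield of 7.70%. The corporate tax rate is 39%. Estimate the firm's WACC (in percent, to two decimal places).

6.28%

Total capital V = 3707 + 643.9 + 630 + 978 + 846 = 6804.9.
Equity: weight = 3707/6804.9 = 0.5448; cost = 7.4%.
Preferred: weight = 643.9/6804.9 = 0.0946; cost = 6.92%.
Private placement notes: weight = 630/6804.9 = 0.0926; after-tax cost = 7.6% × (1 − 39%) = 4.6360%.
Senior notes: weight = 978/6804.9 = 0.1437; after-tax cost = 6.61% × (1 − 39%) = 4.0321%.
Bank debt: weight = 846/6804.9 = 0.1243; after-tax cost = 7.7% × (1 − 39%) = 4.6970%.
WACC = 0.5448 × 7.4000% + 0.0946 × 6.9200% + 0.0926 × 4.6360% + 0.1437 × 4.0321% + 0.1243 × 4.6970% = 6.2786%.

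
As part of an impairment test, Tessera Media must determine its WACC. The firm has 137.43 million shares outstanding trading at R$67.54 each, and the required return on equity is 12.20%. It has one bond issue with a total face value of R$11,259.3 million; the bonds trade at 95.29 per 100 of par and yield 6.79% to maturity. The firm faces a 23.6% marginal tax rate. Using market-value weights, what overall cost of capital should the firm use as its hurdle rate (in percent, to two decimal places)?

8.44%

Market value of equity E = 67.54 × 137.43m = 9282.0222m. Market value of debt D = 11259.3m × 95.29/100 = 10728.98697m.
Total capital V = 9282.0222 + 10728.98697 = 20011.00917.
Equity: weight = 9282.0222/20011.00917 = 0.4638; cost = 12.2%.
Bonds outstanding: weight = 10728.98697/20011.00917 = 0.5362; after-tax cost = 6.79% × (1 − 23.6%) = 5.1876%.
WACC = 0.4638 × 12.2000% + 0.5362 × 5.1876% = 8.4403%.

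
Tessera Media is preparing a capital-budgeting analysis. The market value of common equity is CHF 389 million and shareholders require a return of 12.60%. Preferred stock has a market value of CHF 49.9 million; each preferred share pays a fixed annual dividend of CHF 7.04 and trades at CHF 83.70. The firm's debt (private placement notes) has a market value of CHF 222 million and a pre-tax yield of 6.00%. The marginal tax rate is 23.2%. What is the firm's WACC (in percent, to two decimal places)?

Cost of preferred: Rp = 7.04 / 83.7 = 8.4110%.
Total capital V = 389 + 49.9 + 222 = 660.9.
Equity: weight = 389/660.9 = 0.5886; cost = 12.6%.
Preferred: weight = 49.9/660.9 = 0.0755; cost = 8.411%.
Private placement notes: weight = 222/660.9 = 0.3359; after-tax cost = 6% × (1 − 23.2%) = 4.6080%.
WACC = 0.5886 × 12.6000% + 0.0755 × 8.4110% + 0.3359 × 4.6080% = 9.5992%.

9.60%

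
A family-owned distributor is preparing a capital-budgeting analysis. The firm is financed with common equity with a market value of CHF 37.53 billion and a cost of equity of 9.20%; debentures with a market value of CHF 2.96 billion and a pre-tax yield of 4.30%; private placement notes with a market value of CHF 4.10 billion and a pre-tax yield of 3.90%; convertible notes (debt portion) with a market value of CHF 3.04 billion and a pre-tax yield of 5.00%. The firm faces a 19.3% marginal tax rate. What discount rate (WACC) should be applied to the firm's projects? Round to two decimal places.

Total capital V = 37.53 + 2.96 + 4.1 + 3.04 = 47.63.
Equity: weight = 37.53/47.63 = 0.7879; cost = 9.2%.
Debentures: weight = 2.96/47.63 = 0.0621; after-tax cost = 4.3% × (1 − 19.3%) = 3.4701%.
Private placement notes: weight = 4.1/47.63 = 0.0861; after-tax cost = 3.9% × (1 − 19.3%) = 3.1473%.
Convertible notes (debt portion): weight = 3.04/47.63 = 0.0638; after-tax cost = 5% × (1 − 19.3%) = 4.0350%.
WACC = 0.7879 × 9.2000% + 0.0621 × 3.4701% + 0.0861 × 3.1473% + 0.0638 × 4.0350% = 7.9932%.

7.99%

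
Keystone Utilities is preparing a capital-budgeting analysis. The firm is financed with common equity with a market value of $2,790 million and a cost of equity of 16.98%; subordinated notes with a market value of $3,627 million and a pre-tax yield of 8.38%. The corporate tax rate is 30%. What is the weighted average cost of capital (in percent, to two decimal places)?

10.70%

Total capital V = 2790 + 3627 = 6417.
Equity: weight = 2790/6417 = 0.4348; cost = 16.98%.
Subordinated notes: weight = 3627/6417 = 0.5652; after-tax cost = 8.38% × (1 − 30%) = 5.8660%.
WACC = 0.4348 × 16.9800% + 0.5652 × 5.8660% = 10.6982%.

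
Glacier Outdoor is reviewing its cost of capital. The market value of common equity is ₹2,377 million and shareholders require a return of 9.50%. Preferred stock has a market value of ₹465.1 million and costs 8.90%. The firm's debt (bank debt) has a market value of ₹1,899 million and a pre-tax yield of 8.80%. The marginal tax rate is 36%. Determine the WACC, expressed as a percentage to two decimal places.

Total capital V = 2377 + 465.1 + 1899 = 4741.1.
Equity: weight = 2377/4741.1 = 0.5014; cost = 9.5%.
Preferred: weight = 465.1/4741.1 = 0.0981; cost = 8.9%.
Bank debt: weight = 1899/4741.1 = 0.4005; after-tax cost = 8.8% × (1 − 36%) = 5.6320%.
WACC = 0.5014 × 9.5000% + 0.0981 × 8.9000% + 0.4005 × 5.6320% = 7.8919%.

7.89%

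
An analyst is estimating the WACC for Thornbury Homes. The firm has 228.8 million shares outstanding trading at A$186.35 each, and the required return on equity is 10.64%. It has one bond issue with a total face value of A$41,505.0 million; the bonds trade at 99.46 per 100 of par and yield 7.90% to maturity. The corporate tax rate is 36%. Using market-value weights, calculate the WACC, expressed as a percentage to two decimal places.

7.89%

Market value of equity E = 186.35 × 228.8m = 42636.88m. Market value of debt D = 41505m × 99.46/100 = 41280.873m.
Total capital V = 42636.88 + 41280.873 = 83917.753.
Equity: weight = 42636.88/83917.753 = 0.5081; cost = 10.64%.
Bonds outstanding: weight = 41280.873/83917.753 = 0.4919; after-tax cost = 7.9% × (1 − 36%) = 5.0560%.
WACC = 0.5081 × 10.6400% + 0.4919 × 5.0560% = 7.8931%.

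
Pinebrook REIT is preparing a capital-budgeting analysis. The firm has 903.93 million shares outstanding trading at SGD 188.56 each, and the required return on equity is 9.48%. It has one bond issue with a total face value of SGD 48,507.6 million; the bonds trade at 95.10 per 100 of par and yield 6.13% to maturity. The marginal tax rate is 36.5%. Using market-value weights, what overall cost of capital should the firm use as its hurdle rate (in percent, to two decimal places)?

Market value of equity E = 188.56 × 903.93m = 170445.0408m. Market value of debt D = 48507.6m × 95.1/100 = 46130.7276m.
Total capital V = 170445.0408 + 46130.7276 = 216575.7684.
Equity: weight = 170445.0408/216575.7684 = 0.7870; cost = 9.48%.
Bonds outstanding: weight = 46130.7276/216575.7684 = 0.2130; after-tax cost = 6.13% × (1 − 36.5%) = 3.8925%.
WACC = 0.7870 × 9.4800% + 0.2130 × 3.8925% = 8.2899%.

8.29%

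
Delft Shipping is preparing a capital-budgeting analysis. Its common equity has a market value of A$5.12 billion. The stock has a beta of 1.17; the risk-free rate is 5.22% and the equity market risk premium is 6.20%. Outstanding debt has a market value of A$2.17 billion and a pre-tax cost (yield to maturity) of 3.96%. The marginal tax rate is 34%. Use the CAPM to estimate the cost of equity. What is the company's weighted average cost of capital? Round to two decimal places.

9.54%

Cost of equity via CAPM: Re = 5.22% + 1.17 × 6.2% = 12.4740%.
Total capital V = 5.12 + 2.17 = 7.29.
Equity: weight = 5.12/7.29 = 0.7023; cost = 12.474%.
Debt: weight = 2.17/7.29 = 0.2977; after-tax cost = 3.96% × (1 − 34%) = 2.6136%.
WACC = 0.7023 × 12.4740% + 0.2977 × 2.6136% = 9.5389%.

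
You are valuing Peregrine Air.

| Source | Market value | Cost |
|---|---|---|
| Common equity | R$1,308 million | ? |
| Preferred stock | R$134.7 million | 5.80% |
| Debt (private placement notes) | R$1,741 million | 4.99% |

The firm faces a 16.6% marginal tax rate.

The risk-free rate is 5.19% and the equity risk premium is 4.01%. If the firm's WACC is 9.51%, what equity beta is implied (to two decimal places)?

2.95

Total capital V = 1308 + 134.7 + 1741 = 3183.7.
Equity weight = 1308/3183.7 = 0.4108.
Preferred weight = 134.7/3183.7 = 0.0423.
Private placement notes weight = 1741/3183.7 = 0.5468.
Debt contribution = 0.5468 × 4.99% × (1 − 16.6%) = 2.2758%.
Preferred contribution = 0.0423 × 5.8% = 0.2454%.
Required equity contribution = 9.51% − 2.5212% = 6.9888%  ⇒  Re = 17.0109%.
CAPM: 17.0109% = 5.19% + β × 4.01%  ⇒  β = 2.9479.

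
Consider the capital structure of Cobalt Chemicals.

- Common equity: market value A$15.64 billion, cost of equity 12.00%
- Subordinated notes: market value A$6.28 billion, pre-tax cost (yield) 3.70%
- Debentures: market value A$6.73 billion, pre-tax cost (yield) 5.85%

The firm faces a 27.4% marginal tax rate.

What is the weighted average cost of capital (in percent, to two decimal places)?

8.14%

Total capital V = 15.64 + 6.28 + 6.73 = 28.65.
Equity: weight = 15.64/28.65 = 0.5459; cost = 12%.
Subordinated notes: weight = 6.28/28.65 = 0.2192; after-tax cost = 3.7% × (1 − 27.4%) = 2.6862%.
Debentures: weight = 6.73/28.65 = 0.2349; after-tax cost = 5.85% × (1 − 27.4%) = 4.2471%.
WACC = 0.5459 × 12.0000% + 0.2192 × 2.6862% + 0.2349 × 4.2471% = 8.1373%.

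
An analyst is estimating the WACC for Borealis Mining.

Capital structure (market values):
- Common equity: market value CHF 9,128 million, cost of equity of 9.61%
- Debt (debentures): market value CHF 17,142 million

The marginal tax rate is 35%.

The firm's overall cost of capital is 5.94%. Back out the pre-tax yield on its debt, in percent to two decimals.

Total capital V = 9128 + 17142 = 26270.
Equity weight = 9128/26270 = 0.3475.
Debentures weight = 17142/26270 = 0.6525.
Equity contribution = 0.3475 × 9.61% = 3.3392%.
Remaining for debt = 5.94% − 3.3392% = 2.6008%.
Rd × (1 − 35%) × 0.6525 = 2.6008%  ⇒  Rd = 6.1319%.

6.13%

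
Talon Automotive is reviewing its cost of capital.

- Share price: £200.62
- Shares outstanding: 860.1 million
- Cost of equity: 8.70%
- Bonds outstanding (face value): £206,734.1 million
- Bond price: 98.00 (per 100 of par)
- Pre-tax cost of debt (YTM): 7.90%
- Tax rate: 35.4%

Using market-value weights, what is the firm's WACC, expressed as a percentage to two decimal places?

Market value of equity E = 200.62 × 860.1m = 172553.262m. Market value of debt D = 206734.1m × 98.0/100 = 202599.418m.
Total capital V = 172553.262 + 202599.418 = 375152.68.
Equity: weight = 172553.262/375152.68 = 0.4600; cost = 8.7%.
Bonds outstanding: weight = 202599.418/375152.68 = 0.5400; after-tax cost = 7.9% × (1 − 35.4%) = 5.1034%.
WACC = 0.4600 × 8.7000% + 0.5400 × 5.1034% = 6.7577%.

6.76%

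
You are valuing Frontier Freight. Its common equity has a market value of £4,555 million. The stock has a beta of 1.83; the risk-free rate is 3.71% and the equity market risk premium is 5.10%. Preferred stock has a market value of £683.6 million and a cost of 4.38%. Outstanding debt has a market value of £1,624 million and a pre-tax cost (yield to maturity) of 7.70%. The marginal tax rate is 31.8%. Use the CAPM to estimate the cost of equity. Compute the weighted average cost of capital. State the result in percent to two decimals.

Cost of equity via CAPM: Re = 3.71% + 1.83 × 5.1% = 13.0430%.
Total capital V = 4555 + 683.6 + 1624 = 6862.6.
Equity: weight = 4555/6862.6 = 0.6637; cost = 13.043%.
Preferred: weight = 683.6/6862.6 = 0.0996; cost = 4.38%.
Debt: weight = 1624/6862.6 = 0.2366; after-tax cost = 7.7% × (1 − 31.8%) = 5.2514%.
WACC = 0.6637 × 13.0430% + 0.0996 × 4.3800% + 0.2366 × 5.2514% = 10.3362%.

10.34%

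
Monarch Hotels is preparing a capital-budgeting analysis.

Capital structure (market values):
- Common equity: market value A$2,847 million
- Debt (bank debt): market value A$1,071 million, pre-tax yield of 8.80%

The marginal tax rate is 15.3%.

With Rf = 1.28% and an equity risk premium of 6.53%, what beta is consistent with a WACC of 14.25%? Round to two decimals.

2.38

Total capital V = 2847 + 1071 = 3918.
Equity weight = 2847/3918 = 0.7266.
Bank debt weight = 1071/3918 = 0.2734.
Debt contribution = 0.2734 × 8.8% × (1 − 15.3%) = 2.0375%.
Required equity contribution = 14.25% − 2.0375% = 12.2125%  ⇒  Re = 16.8067%.
CAPM: 16.8067% = 1.28% + β × 6.53%  ⇒  β = 2.3777.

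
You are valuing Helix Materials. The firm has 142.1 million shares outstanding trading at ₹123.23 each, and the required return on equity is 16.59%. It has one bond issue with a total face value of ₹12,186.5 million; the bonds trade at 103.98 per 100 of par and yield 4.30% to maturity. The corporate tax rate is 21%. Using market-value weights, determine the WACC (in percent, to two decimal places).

Market value of equity E = 123.23 × 142.1m = 17510.983m. Market value of debt D = 12186.5m × 103.98/100 = 12671.5227m.
Total capital V = 17510.983 + 12671.5227 = 30182.5057.
Equity: weight = 17510.983/30182.5057 = 0.5802; cost = 16.59%.
Bonds outstanding: weight = 12671.5227/30182.5057 = 0.4198; after-tax cost = 4.3% × (1 − 21%) = 3.3970%.
WACC = 0.5802 × 16.5900% + 0.4198 × 3.3970% = 11.0512%.

11.05%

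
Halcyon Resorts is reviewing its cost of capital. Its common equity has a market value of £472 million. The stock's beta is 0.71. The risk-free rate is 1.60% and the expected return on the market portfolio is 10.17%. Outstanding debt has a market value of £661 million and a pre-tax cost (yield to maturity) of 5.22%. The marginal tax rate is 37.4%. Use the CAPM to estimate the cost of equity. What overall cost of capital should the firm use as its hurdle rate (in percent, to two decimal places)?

5.11%

Market risk premium = 10.17% − 1.6% = 8.57%.
Cost of equity via CAPM: Re = 1.6% + 0.71 × 8.57% = 7.6847%.
Total capital V = 472 + 661 = 1133.
Equity: weight = 472/1133 = 0.4166; cost = 7.6847%.
Debt: weight = 661/1133 = 0.5834; after-tax cost = 5.22% × (1 − 37.4%) = 3.2677%.
WACC = 0.4166 × 7.6847% + 0.5834 × 3.2677% = 5.1078%.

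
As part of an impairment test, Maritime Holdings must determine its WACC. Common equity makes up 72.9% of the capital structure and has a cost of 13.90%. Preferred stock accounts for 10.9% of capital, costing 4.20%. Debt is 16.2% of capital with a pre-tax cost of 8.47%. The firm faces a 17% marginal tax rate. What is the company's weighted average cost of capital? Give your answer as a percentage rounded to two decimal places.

11.73%

After-tax cost of debt = 8.47% × (1 − 17%) = 7.0301%.
WACC = 0.729 × 13.9000% + 0.109 × 4.2000% + 0.162 × 7.0301% = 11.7298%.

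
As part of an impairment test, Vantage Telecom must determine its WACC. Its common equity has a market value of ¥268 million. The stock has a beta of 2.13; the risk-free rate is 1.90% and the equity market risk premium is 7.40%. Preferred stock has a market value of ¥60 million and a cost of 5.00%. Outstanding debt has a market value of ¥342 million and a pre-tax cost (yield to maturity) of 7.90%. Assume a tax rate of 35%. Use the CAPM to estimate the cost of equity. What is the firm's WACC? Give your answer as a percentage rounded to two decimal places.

Cost of equity via CAPM: Re = 1.9% + 2.13 × 7.4% = 17.6620%.
Total capital V = 268 + 60 + 342 = 670.
Equity: weight = 268/670 = 0.4000; cost = 17.662%.
Preferred: weight = 60/670 = 0.0896; cost = 5%.
Debt: weight = 342/670 = 0.5104; after-tax cost = 7.9% × (1 − 35%) = 5.1350%.
WACC = 0.4000 × 17.6620% + 0.0896 × 5.0000% + 0.5104 × 5.1350% = 10.1337%.

10.13%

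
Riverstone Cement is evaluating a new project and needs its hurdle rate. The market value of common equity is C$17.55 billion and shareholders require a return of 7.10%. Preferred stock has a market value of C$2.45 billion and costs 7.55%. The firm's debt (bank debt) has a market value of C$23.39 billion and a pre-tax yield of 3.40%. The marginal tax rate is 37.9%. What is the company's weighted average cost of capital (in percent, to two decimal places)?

4.44%

Total capital V = 17.55 + 2.45 + 23.39 = 43.39.
Equity: weight = 17.55/43.39 = 0.4045; cost = 7.1%.
Preferred: weight = 2.45/43.39 = 0.0565; cost = 7.55%.
Bank debt: weight = 23.39/43.39 = 0.5391; after-tax cost = 3.4% × (1 − 37.9%) = 2.1114%.
WACC = 0.4045 × 7.1000% + 0.0565 × 7.5500% + 0.5391 × 2.1114% = 4.4362%.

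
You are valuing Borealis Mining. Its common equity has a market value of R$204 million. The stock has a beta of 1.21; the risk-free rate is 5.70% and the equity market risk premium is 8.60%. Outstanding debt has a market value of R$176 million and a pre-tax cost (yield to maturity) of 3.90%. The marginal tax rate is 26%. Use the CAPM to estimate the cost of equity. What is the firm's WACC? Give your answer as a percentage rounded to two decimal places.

9.98%

Cost of equity via CAPM: Re = 5.7% + 1.21 × 8.6% = 16.1060%.
Total capital V = 204 + 176 = 380.
Equity: weight = 204/380 = 0.5368; cost = 16.106%.
Debt: weight = 176/380 = 0.4632; after-tax cost = 3.9% × (1 − 26%) = 2.8860%.
WACC = 0.5368 × 16.1060% + 0.4632 × 2.8860% = 9.9831%.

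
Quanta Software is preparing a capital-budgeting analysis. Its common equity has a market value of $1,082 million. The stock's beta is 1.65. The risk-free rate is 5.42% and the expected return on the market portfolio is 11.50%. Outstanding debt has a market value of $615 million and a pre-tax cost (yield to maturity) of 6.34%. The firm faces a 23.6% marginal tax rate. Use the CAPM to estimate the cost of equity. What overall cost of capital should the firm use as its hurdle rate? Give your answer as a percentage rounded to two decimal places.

11.61%

Market risk premium = 11.5% − 5.42% = 6.08%.
Cost of equity via CAPM: Re = 5.42% + 1.65 × 6.08% = 15.4520%.
Total capital V = 1082 + 615 = 1697.
Equity: weight = 1082/1697 = 0.6376; cost = 15.452%.
Debt: weight = 615/1697 = 0.3624; after-tax cost = 6.34% × (1 − 23.6%) = 4.8438%.
WACC = 0.6376 × 15.4520% + 0.3624 × 4.8438% = 11.6075%.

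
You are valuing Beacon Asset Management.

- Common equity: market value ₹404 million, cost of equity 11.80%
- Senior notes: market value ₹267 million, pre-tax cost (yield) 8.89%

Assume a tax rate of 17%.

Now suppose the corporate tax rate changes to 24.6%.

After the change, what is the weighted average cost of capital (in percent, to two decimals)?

After the change:
Total capital V = 404 + 267 = 671.
Equity: weight = 404/671 = 0.6021; cost = 11.8%.
Senior notes: weight = 267/671 = 0.3979; after-tax cost = 8.89% × (1 − 24.6%) = 6.7031%.
WACC = 0.6021 × 11.8000% + 0.3979 × 6.7031% = 9.7719%.

9.77%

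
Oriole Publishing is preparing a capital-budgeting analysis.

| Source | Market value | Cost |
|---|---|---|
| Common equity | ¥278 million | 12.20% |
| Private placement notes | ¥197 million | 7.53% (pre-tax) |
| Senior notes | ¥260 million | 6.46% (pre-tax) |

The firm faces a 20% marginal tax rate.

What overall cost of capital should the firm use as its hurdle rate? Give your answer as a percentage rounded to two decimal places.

Total capital V = 278 + 197 + 260 = 735.
Equity: weight = 278/735 = 0.3782; cost = 12.2%.
Private placement notes: weight = 197/735 = 0.2680; after-tax cost = 7.53% × (1 − 20%) = 6.0240%.
Senior notes: weight = 260/735 = 0.3537; after-tax cost = 6.46% × (1 − 20%) = 5.1680%.
WACC = 0.3782 × 12.2000% + 0.2680 × 6.0240% + 0.3537 × 5.1680% = 8.0572%.

8.06%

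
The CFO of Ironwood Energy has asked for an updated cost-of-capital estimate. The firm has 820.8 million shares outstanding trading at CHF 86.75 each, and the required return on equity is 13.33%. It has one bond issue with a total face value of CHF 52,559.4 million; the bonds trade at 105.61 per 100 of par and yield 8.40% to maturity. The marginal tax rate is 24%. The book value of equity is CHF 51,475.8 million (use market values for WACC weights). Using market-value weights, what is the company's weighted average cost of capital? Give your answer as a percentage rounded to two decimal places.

10.29%

Market value of equity E = 86.75 × 820.8m = 71204.4m. Market value of debt D = 52559.4m × 105.61/100 = 55507.98234m.
Total capital V = 71204.4 + 55507.98234 = 126712.38234.
Equity: weight = 71204.4/126712.38234 = 0.5619; cost = 13.33%.
Bonds outstanding: weight = 55507.98234/126712.38234 = 0.4381; after-tax cost = 8.4% × (1 − 24%) = 6.3840%.
WACC = 0.5619 × 13.3300% + 0.4381 × 6.3840% = 10.2872%.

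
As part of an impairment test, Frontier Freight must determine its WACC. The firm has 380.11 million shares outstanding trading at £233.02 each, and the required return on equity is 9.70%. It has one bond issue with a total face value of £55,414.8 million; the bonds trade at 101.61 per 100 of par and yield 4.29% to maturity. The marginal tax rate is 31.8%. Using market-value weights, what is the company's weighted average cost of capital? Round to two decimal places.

Market value of equity E = 233.02 × 380.11m = 88573.2322m. Market value of debt D = 55414.8m × 101.61/100 = 56306.97828m.
Total capital V = 88573.2322 + 56306.97828 = 144880.21048.
Equity: weight = 88573.2322/144880.21048 = 0.6114; cost = 9.7%.
Bonds outstanding: weight = 56306.97828/144880.21048 = 0.3886; after-tax cost = 4.29% × (1 − 31.8%) = 2.9258%.
WACC = 0.6114 × 9.7000% + 0.3886 × 2.9258% = 7.0672%.

7.07%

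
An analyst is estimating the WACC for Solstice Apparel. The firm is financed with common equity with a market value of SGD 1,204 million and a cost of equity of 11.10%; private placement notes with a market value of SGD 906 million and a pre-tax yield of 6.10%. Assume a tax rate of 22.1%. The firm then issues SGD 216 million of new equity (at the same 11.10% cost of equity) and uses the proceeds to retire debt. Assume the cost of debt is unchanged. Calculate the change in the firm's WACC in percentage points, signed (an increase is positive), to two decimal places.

+0.65 pp

Current WACC:
Total capital V = 1204 + 906 = 2110.
Equity: weight = 1204/2110 = 0.5706; cost = 11.1%.
Private placement notes: weight = 906/2110 = 0.4294; after-tax cost = 6.1% × (1 − 22.1%) = 4.7519%.
WACC = 0.5706 × 11.1000% + 0.4294 × 4.7519% = 8.3742%.
After the change:
Total capital V = 1420 + 690 = 2110.
Equity: weight = 1420/2110 = 0.6730; cost = 11.1%.
Private placement notes: weight = 690/2110 = 0.3270; after-tax cost = 6.1% × (1 − 22.1%) = 4.7519%.
WACC = 0.6730 × 11.1000% + 0.3270 × 4.7519% = 9.0241%.
Change in WACC = 9.0241% − 8.3742% = 0.6499 pp.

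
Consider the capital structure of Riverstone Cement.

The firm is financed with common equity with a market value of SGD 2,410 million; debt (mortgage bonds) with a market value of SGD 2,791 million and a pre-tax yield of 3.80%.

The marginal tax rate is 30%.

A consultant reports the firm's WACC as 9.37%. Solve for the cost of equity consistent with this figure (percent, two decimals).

Total capital V = 2410 + 2791 = 5201.
Equity weight = 2410/5201 = 0.4634.
Mortgage bonds weight = 2791/5201 = 0.5366.
Debt contribution = 0.5366 × 3.8% × (1 − 30%) = 1.4274%.
Required equity contribution = 9.37% − 1.4274% = 7.9426%.
Re = 7.9426% / 0.4634 = 17.1408%.

17.14%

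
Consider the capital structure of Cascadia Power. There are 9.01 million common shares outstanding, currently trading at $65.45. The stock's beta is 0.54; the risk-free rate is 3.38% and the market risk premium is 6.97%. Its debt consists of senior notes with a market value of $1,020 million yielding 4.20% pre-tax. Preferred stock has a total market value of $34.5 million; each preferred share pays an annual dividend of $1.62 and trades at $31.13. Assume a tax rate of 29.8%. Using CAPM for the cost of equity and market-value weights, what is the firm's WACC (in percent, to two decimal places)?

4.50%

Cost of equity via CAPM: Re = 3.38% + 0.54 × 6.97% = 7.1438%.
Cost of preferred: Rp = 1.62 / 31.13 = 5.2040%.
Market value of equity E = 65.45 × 9.01m = 589.7045m.
Total capital V = 589.7045 + 34.5 + 1020 = 1644.2045.
Equity: weight = 589.7045/1644.2045 = 0.3587; cost = 7.1438%.
Preferred: weight = 34.5/1644.2045 = 0.0210; cost = 5.204%.
Senior notes: weight = 1020/1644.2045 = 0.6204; after-tax cost = 4.2% × (1 − 29.8%) = 2.9484%.
WACC = 0.3587 × 7.1438% + 0.0210 × 5.2040% + 0.6204 × 2.9484% = 4.5004%.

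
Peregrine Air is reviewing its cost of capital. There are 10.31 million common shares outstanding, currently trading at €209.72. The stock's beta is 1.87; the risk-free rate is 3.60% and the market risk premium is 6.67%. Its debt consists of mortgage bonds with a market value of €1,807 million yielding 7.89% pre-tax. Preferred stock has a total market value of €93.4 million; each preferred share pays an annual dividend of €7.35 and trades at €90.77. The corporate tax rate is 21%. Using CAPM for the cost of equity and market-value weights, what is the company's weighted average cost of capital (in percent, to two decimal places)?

11.51%

Cost of equity via CAPM: Re = 3.6% + 1.87 × 6.67% = 16.0729%.
Cost of preferred: Rp = 7.35 / 90.77 = 8.0974%.
Market value of equity E = 209.72 × 10.31m = 2162.2132m.
Total capital V = 2162.2132 + 93.4 + 1807 = 4062.6132.
Equity: weight = 2162.2132/4062.6132 = 0.5322; cost = 16.0729%.
Preferred: weight = 93.4/4062.6132 = 0.0230; cost = 8.0974%.
Mortgage bonds: weight = 1807/4062.6132 = 0.4448; after-tax cost = 7.89% × (1 − 21%) = 6.2331%.
WACC = 0.5322 × 16.0729% + 0.0230 × 8.0974% + 0.4448 × 6.2331% = 11.5129%.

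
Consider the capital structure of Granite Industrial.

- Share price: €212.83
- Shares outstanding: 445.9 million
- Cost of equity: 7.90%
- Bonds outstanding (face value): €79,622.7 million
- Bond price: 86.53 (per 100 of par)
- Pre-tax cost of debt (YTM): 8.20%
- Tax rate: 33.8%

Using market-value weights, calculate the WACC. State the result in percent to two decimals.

6.86%

Market value of equity E = 212.83 × 445.9m = 94900.897m. Market value of debt D = 79622.7m × 86.53/100 = 68897.52231m.
Total capital V = 94900.897 + 68897.52231 = 163798.41931.
Equity: weight = 94900.897/163798.41931 = 0.5794; cost = 7.9%.
Bonds outstanding: weight = 68897.52231/163798.41931 = 0.4206; after-tax cost = 8.2% × (1 − 33.8%) = 5.4284%.
WACC = 0.5794 × 7.9000% + 0.4206 × 5.4284% = 6.8604%.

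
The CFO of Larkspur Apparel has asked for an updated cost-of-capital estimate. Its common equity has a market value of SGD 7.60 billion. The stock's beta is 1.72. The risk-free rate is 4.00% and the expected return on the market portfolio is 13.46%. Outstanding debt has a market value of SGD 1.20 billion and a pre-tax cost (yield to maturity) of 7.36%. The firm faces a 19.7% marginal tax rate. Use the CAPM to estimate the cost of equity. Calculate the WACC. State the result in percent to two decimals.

Market risk premium = 13.46% − 4.0% = 9.46%.
Cost of equity via CAPM: Re = 4.0% + 1.72 × 9.46% = 20.2712%.
Total capital V = 7.6 + 1.2 = 8.8.
Equity: weight = 7.6/8.8 = 0.8636; cost = 20.2712%.
Debt: weight = 1.2/8.8 = 0.1364; after-tax cost = 7.36% × (1 − 19.7%) = 5.9101%.
WACC = 0.8636 × 20.2712% + 0.1364 × 5.9101% = 18.3129%.

18.31%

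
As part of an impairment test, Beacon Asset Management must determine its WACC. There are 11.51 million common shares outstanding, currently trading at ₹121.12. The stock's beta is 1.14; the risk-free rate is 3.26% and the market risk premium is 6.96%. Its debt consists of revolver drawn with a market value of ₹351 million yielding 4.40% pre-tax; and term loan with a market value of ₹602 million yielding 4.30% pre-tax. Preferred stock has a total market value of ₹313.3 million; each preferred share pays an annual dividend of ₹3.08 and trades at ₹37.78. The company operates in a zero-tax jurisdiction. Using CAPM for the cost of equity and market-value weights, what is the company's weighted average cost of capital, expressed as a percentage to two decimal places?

Cost of equity via CAPM: Re = 3.26% + 1.14 × 6.96% = 11.1944%.
Cost of preferred: Rp = 3.08 / 37.78 = 8.1525%.
Market value of equity E = 121.12 × 11.51m = 1394.0912m.
Total capital V = 1394.0912 + 313.3 + 351 + 602 = 2660.3912.
Equity: weight = 1394.0912/2660.3912 = 0.5240; cost = 11.1944%.
Preferred: weight = 313.3/2660.3912 = 0.1178; cost = 8.1525%.
Revolver drawn: weight = 351/2660.3912 = 0.1319; after-tax cost = 4.4% × (1 − 0%) = 4.4000%.
Term loan: weight = 602/2660.3912 = 0.2263; after-tax cost = 4.3% × (1 − 0%) = 4.3000%.
WACC = 0.5240 × 11.1944% + 0.1178 × 8.1525% + 0.1319 × 4.4000% + 0.2263 × 4.3000% = 8.3797%.

8.38%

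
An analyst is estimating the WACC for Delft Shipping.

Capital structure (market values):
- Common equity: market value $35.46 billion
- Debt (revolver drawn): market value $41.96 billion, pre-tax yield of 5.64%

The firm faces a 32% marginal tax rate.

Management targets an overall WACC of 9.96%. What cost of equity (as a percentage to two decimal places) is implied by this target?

Total capital V = 35.46 + 41.96 = 77.42.
Equity weight = 35.46/77.42 = 0.4580.
Revolver drawn weight = 41.96/77.42 = 0.5420.
Debt contribution = 0.5420 × 5.64% × (1 − 32%) = 2.0786%.
Required equity contribution = 9.96% − 2.0786% = 7.8814%.
Re = 7.8814% / 0.4580 = 17.2075%.

17.21%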